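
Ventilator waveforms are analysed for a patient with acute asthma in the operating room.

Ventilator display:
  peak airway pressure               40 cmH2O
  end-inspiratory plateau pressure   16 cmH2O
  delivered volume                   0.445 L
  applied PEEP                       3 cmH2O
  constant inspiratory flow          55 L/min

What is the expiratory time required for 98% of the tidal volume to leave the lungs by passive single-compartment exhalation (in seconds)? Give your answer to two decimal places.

3.51

Flow: 55 L/min ÷ 60 = 0.9167 L/s.
R = (PIP − Pplat)/V̇ = (40 − 16) / 0.9167 = 24.0/0.9167 = 26.181 cmH2O·s/L.
C = Vt/(Pplat − PEEP) = 445.0 / (16 − 3) = 445.0/13.0 = 34.231 mL/cmH2O.
τ = R × C = 26.181 × 0.03423 L/cmH2O = 0.8962 s.
t = −τ·ln(1 − 0.98) = −0.8962·ln(0.02) = 3.506 s.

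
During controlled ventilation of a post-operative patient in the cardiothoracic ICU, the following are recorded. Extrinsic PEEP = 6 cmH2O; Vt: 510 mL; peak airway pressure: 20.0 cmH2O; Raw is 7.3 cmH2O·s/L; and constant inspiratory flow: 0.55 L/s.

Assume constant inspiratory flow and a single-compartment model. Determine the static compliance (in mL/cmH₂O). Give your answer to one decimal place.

Equation of motion (constant flow): PIP = Vt/C + R·V̇ + PEEP.
Vt/C = PIP − R·V̇ − PEEP = 20.0 − 7.3×0.55 − 6 = 20.0 − 4.015 − 6 = 9.985 cmH2O.
C = Vt / 9.985 = 510 / 9.985 = 51.077 mL/cmH2O.

51.1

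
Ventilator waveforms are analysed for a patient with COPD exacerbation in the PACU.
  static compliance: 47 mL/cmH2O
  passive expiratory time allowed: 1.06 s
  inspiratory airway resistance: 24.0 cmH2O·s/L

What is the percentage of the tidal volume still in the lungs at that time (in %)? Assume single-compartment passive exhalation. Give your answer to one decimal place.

τ = R × C = 24.0 × 47 mL/cmH2O = 24.0 × 0.047 L/cmH2O = 1.128 s.
Passive exhalation: V(t)/V₀ = e^(−t/τ) = e^(−1.06/1.128) = 0.3907.
Fraction remaining = 0.3907 → 39.07%.

39.1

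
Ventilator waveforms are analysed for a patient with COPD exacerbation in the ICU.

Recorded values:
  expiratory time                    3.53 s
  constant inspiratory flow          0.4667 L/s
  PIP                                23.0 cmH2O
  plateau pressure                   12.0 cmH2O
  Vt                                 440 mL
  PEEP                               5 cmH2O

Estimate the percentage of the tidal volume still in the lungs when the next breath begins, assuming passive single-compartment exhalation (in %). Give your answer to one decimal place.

9.2

R = (PIP − Pplat)/V̇ = (23.0 − 12.0) / 0.4667 = 11.0/0.4667 = 23.57 cmH2O·s/L.
C = Vt/(Pplat − PEEP) = 440.0 / (12.0 − 5) = 440.0/7.0 = 62.857 mL/cmH2O.
τ = R × C = 23.57 × 0.06286 L/cmH2O = 1.482 s.
Fraction remaining at end-expiration = e^(−Te/τ) = e^(−3.53/1.482) = 0.09237 → 9.237%.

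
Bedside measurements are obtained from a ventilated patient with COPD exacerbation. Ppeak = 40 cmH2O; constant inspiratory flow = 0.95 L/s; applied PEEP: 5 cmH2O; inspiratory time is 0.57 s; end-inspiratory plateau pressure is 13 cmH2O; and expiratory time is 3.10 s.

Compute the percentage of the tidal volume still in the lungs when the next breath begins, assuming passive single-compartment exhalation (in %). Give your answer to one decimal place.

Vt = flow × Ti = 0.95 L/s × 0.57 s × 1000 mL/L = 541.5 mL.
R = (PIP − Pplat)/V̇ = (40 − 13) / 0.95 = 27.0/0.95 = 28.421 cmH2O·s/L.
C = Vt/(Pplat − PEEP) = 541.5 / (13 − 5) = 541.5/8.0 = 67.688 mL/cmH2O.
τ = R × C = 28.421 × 0.06769 L/cmH2O = 1.924 s.
Fraction remaining at end-expiration = e^(−Te/τ) = e^(−3.10/1.924) = 0.1996 → 19.96%.

20.0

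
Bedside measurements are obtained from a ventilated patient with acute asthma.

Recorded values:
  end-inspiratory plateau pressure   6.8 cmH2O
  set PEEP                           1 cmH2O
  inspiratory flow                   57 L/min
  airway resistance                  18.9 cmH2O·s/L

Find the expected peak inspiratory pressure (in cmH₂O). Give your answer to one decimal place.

Flow: 57 L/min ÷ 60 = 0.95 L/s.
PIP = Pplat + Raw × flow = 6.8 + 18.9 × 0.95 = 6.8 + 17.955 = 24.755 cmH2O.

24.8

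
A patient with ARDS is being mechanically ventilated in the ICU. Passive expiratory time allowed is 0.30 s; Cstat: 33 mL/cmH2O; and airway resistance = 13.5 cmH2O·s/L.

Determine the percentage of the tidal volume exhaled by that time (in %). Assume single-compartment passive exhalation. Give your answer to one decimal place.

49.0

τ = R × C = 13.5 × 33 mL/cmH2O = 13.5 × 0.033 L/cmH2O = 0.4455 s.
Passive exhalation: V(t)/V₀ = e^(−t/τ) = e^(−0.30/0.4455) = 0.51.
Fraction exhaled = 1 − 0.51 = 0.49 → 49.0%.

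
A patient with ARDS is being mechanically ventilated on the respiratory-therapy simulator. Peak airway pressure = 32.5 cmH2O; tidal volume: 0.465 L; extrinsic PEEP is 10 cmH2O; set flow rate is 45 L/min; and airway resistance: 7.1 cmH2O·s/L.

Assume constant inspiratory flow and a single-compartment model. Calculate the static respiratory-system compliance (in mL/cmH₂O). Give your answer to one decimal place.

Flow: 45 L/min ÷ 60 = 0.75 L/s.
Equation of motion (constant flow): PIP = Vt/C + R·V̇ + PEEP.
Vt/C = PIP − R·V̇ − PEEP = 32.5 − 7.1×0.75 − 10 = 32.5 − 5.325 − 10 = 17.175 cmH2O.
C = Vt / 17.175 = 465 / 17.175 = 27.074 mL/cmH2O.

27.1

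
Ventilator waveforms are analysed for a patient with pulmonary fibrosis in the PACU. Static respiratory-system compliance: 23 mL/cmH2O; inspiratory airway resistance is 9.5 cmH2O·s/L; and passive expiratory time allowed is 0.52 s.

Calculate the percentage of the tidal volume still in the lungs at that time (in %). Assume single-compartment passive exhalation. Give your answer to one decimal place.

9.3

τ = R × C = 9.5 × 23 mL/cmH2O = 9.5 × 0.023 L/cmH2O = 0.2185 s.
Passive exhalation: V(t)/V₀ = e^(−t/τ) = e^(−0.52/0.2185) = 0.09256.
Fraction remaining = 0.09256 → 9.256%.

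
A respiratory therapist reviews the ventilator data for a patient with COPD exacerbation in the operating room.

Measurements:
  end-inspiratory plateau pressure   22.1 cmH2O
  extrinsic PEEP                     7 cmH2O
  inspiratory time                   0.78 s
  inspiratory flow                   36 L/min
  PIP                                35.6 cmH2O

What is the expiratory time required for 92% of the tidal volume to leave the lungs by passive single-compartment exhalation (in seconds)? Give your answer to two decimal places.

1.76

Flow: 36 L/min ÷ 60 = 0.6 L/s.
Vt = flow × Ti = 0.6 L/s × 0.78 s × 1000 mL/L = 468.0 mL.
R = (PIP − Pplat)/V̇ = (35.6 − 22.1) / 0.6 = 13.5/0.6 = 22.5 cmH2O·s/L.
C = Vt/(Pplat − PEEP) = 468.0 / (22.1 − 7) = 468.0/15.1 = 30.993 mL/cmH2O.
τ = R × C = 22.5 × 0.03099 L/cmH2O = 0.6973 s.
t = −τ·ln(1 − 0.92) = −0.6973·ln(0.08) = 1.761 s.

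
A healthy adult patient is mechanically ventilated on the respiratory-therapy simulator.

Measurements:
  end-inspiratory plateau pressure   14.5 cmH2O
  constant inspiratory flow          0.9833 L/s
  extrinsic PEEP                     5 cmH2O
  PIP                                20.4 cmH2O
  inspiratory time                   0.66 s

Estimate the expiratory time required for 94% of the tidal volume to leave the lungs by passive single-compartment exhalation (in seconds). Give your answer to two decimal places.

Vt = flow × Ti = 0.9833 L/s × 0.66 s × 1000 mL/L = 648.98 mL.
R = (PIP − Pplat)/V̇ = (20.4 − 14.5) / 0.9833 = 5.9/0.9833 = 6.0 cmH2O·s/L.
C = Vt/(Pplat − PEEP) = 648.98 / (14.5 − 5) = 648.98/9.5 = 68.314 mL/cmH2O.
τ = R × C = 6.0 × 0.06831 L/cmH2O = 0.4099 s.
t = −τ·ln(1 − 0.94) = −0.4099·ln(0.06) = 1.153 s.

1.15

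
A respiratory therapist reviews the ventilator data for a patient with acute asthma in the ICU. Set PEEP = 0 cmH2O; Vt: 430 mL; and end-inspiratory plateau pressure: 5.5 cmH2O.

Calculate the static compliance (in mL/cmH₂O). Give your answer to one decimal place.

78.2

Cstat = Vt / (Pplat − PEEP) = 430 / (5.5 − 0) = 430 / 5.5 = 78.182 mL/cmH2O.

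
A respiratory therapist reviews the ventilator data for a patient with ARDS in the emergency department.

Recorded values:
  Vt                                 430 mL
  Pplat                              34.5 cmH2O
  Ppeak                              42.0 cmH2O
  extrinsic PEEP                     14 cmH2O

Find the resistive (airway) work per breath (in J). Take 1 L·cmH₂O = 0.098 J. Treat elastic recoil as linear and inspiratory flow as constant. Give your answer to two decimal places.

With constant inspiratory flow the resistive pressure is constant at PIP − Pplat = 42.0 − 34.5 = 7.5 cmH2O, so resistive work = 7.5 × 0.430 = 3.225 L·cmH2O.
× 0.098 J/(L·cmH2O) → 0.3161 J.

0.32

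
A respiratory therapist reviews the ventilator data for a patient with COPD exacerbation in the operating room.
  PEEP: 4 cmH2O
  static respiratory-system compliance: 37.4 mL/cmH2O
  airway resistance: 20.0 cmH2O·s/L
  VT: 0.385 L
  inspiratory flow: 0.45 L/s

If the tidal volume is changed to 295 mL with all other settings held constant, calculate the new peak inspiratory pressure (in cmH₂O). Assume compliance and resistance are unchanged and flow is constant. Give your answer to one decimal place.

20.9

PIP = Vt/C + R·V̇ + PEEP (constant-flow equation of motion).
Only the elastic term changes: ΔPIP = ΔVt / C = (295 − 385) / 37.4 = -2.406 cmH2O.
Original PIP = 385/37.4 + 20.0×0.45 + 4 = 23.294 cmH2O; new PIP = 23.294 + (-2.406) = 20.888 cmH2O.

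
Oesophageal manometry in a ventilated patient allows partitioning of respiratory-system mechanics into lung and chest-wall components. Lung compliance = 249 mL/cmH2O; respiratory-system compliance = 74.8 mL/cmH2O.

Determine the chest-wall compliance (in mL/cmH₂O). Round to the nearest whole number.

107

1/Ccw = 1/Crs − 1/CL.
1/Ccw = 1/74.8 − 1/249 = 0.009353.
Ccw = 106.92 mL/cmH2O.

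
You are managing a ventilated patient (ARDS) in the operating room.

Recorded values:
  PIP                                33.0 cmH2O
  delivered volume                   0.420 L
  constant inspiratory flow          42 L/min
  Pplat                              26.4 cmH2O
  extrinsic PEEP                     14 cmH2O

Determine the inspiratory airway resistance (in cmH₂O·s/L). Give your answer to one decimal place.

Flow: 42 L/min ÷ 60 = 0.7 L/s.
Raw = (PIP − Pplat) / flow = (33.0 − 26.4) / 0.7 = 6.6 / 0.7 = 9.429 cmH2O·s/L.

9.4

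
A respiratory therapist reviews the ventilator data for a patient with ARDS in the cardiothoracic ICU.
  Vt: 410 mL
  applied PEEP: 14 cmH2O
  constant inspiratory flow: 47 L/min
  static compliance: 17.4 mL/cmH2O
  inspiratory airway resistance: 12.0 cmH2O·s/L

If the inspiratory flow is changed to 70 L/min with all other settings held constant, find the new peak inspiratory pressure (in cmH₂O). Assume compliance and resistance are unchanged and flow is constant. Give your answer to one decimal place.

Flow: 47 L/min ÷ 60 = 0.7833 L/s.
New flow: 70 L/min ÷ 60 = 1.1667 L/s.
PIP = Vt/C + R·V̇ + PEEP (constant-flow equation of motion).
Only the resistive term changes: ΔPIP = R × ΔV̇ = 12.0 × (1.1667 − 0.7833) = 12.0 × 0.3834 = 4.601 cmH2O.
Original PIP = 410/17.4 + 12.0×0.7833 + 14 = 46.963 cmH2O; new PIP = 46.963 + (4.601) = 51.564 cmH2O.

51.6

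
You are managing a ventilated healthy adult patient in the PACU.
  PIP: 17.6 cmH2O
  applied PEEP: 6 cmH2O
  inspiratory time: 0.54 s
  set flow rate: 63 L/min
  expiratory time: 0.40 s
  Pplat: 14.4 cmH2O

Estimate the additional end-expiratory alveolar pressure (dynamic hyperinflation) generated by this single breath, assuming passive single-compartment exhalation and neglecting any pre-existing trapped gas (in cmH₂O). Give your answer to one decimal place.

Flow: 63 L/min ÷ 60 = 1.05 L/s.
Vt = flow × Ti = 1.05 L/s × 0.54 s × 1000 mL/L = 567.0 mL.
R = (PIP − Pplat)/V̇ = (17.6 − 14.4) / 1.05 = 3.2/1.05 = 3.048 cmH2O·s/L.
C = Vt/(Pplat − PEEP) = 567.0 / (14.4 − 6) = 567.0/8.4 = 67.5 mL/cmH2O.
τ = R × C = 3.048 × 0.0675 L/cmH2O = 0.2057 s.
Fraction remaining = e^(−Te/τ) = e^(−0.40/0.2057) = 0.143; trapped volume = 567.0 × 0.143 = 81.081 mL.
Additional alveolar pressure from trapping ≈ V_trapped / C = 81.081 / 67.5 = 1.201 cmH2O.

1.2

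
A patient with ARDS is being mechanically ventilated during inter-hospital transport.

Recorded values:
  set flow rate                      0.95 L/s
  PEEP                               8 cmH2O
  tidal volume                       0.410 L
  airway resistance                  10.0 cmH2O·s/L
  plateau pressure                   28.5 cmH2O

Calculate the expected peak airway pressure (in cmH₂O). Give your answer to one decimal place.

PIP = Pplat + Raw × flow = 28.5 + 10.0 × 0.95 = 28.5 + 9.5 = 38.0 cmH2O.

38.0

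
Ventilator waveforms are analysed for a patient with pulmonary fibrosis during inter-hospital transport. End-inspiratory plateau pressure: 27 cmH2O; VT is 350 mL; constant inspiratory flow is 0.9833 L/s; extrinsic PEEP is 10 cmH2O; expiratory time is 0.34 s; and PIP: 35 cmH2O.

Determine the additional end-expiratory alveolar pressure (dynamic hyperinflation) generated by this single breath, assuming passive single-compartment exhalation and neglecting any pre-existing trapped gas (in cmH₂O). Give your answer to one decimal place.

2.2

R = (PIP − Pplat)/V̇ = (35 − 27) / 0.9833 = 8.0/0.9833 = 8.136 cmH2O·s/L.
C = Vt/(Pplat − PEEP) = 350.0 / (27 − 10) = 350.0/17.0 = 20.588 mL/cmH2O.
τ = R × C = 8.136 × 0.02059 L/cmH2O = 0.1675 s.
Fraction remaining = e^(−Te/τ) = e^(−0.34/0.1675) = 0.1314; trapped volume = 350.0 × 0.1314 = 45.99 mL.
Additional alveolar pressure from trapping ≈ V_trapped / C = 45.99 / 20.588 = 2.234 cmH2O.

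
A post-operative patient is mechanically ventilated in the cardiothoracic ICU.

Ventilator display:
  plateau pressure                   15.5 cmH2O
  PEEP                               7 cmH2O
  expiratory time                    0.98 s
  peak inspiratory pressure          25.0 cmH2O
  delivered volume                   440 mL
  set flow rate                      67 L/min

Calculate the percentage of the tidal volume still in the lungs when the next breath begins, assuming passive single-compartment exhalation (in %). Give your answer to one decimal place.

10.8

Flow: 67 L/min ÷ 60 = 1.1167 L/s.
R = (PIP − Pplat)/V̇ = (25.0 − 15.5) / 1.1167 = 9.5/1.1167 = 8.507 cmH2O·s/L.
C = Vt/(Pplat − PEEP) = 440.0 / (15.5 − 7) = 440.0/8.5 = 51.765 mL/cmH2O.
τ = R × C = 8.507 × 0.05177 L/cmH2O = 0.4404 s.
Fraction remaining at end-expiration = e^(−Te/τ) = e^(−0.98/0.4404) = 0.108 → 10.8%.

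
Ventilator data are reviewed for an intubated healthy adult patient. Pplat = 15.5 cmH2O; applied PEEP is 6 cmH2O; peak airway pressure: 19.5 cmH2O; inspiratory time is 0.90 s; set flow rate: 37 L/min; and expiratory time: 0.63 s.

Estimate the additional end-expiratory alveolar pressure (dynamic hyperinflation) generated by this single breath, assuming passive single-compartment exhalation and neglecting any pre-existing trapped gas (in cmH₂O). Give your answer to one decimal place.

1.8

Flow: 37 L/min ÷ 60 = 0.6167 L/s.
Vt = flow × Ti = 0.6167 L/s × 0.90 s × 1000 mL/L = 555.03 mL.
R = (PIP − Pplat)/V̇ = (19.5 − 15.5) / 0.6167 = 4.0/0.6167 = 6.486 cmH2O·s/L.
C = Vt/(Pplat − PEEP) = 555.03 / (15.5 − 6) = 555.03/9.5 = 58.424 mL/cmH2O.
τ = R × C = 6.486 × 0.05842 L/cmH2O = 0.3789 s.
Fraction remaining = e^(−Te/τ) = e^(−0.63/0.3789) = 0.1896; trapped volume = 555.03 × 0.1896 = 105.23 mL.
Additional alveolar pressure from trapping ≈ V_trapped / C = 105.23 / 58.424 = 1.801 cmH2O.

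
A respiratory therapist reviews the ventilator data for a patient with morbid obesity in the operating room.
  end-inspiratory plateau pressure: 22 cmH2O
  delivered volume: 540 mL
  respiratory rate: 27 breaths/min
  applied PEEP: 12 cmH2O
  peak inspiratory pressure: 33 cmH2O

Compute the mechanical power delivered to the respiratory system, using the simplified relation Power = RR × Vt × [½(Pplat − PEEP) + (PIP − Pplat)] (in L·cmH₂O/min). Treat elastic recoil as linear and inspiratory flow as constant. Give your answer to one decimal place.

Per-breath work = Vt × [½(Pplat−PEEP) + (PIP−Pplat)] = 0.540 × [0.5×10.0 + 11.0] = 0.540 × 16.0 = 8.64 L·cmH2O.
Power = 27 × 8.64 = 233.28 L·cmH2O/min.

233.3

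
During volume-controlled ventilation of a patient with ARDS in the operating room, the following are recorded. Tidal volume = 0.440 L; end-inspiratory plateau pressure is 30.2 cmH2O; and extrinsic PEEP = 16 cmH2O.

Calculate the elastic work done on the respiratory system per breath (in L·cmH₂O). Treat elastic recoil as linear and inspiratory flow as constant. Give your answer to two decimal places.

3.12

Elastic work ≈ ½ × (Pplat − PEEP) × Vt = 0.5 × (30.2 − 16) × 0.440 L = 0.5 × 14.2 × 0.440 = 3.124 L·cmH2O.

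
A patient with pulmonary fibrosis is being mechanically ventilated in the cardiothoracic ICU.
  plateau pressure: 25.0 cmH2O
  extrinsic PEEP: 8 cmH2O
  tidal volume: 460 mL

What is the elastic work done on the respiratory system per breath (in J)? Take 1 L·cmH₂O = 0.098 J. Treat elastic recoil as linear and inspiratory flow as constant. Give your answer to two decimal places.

Elastic work ≈ ½ × (Pplat − PEEP) × Vt = 0.5 × (25.0 − 8) × 0.460 L = 0.5 × 17.0 × 0.460 = 3.91 L·cmH2O.
× 0.098 J/(L·cmH2O) → 0.3832 J.

0.38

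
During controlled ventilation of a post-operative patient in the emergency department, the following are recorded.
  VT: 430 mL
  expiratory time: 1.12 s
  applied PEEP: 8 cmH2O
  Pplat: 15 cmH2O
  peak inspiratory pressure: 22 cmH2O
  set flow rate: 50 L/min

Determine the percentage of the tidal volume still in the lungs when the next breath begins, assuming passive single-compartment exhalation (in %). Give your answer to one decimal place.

Flow: 50 L/min ÷ 60 = 0.8333 L/s.
R = (PIP − Pplat)/V̇ = (22 − 15) / 0.8333 = 7.0/0.8333 = 8.4 cmH2O·s/L.
C = Vt/(Pplat − PEEP) = 430.0 / (15 − 8) = 430.0/7.0 = 61.429 mL/cmH2O.
τ = R × C = 8.4 × 0.06143 L/cmH2O = 0.516 s.
Fraction remaining at end-expiration = e^(−Te/τ) = e^(−1.12/0.516) = 0.1141 → 11.41%.

11.4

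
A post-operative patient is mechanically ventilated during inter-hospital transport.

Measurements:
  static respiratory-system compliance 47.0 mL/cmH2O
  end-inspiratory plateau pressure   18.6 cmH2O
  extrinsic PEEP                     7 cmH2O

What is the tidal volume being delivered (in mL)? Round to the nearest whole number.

Vt = Cstat × (Pplat − PEEP) = 47.0 × (18.6 − 7) = 47.0 × 11.6 = 545.2 mL.

545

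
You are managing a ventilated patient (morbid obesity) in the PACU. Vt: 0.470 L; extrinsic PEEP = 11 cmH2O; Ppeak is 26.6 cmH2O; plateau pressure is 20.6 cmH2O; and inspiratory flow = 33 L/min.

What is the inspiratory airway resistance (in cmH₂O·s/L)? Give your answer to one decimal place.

10.9

Flow: 33 L/min ÷ 60 = 0.55 L/s.
Raw = (PIP − Pplat) / flow = (26.6 − 20.6) / 0.55 = 6.0 / 0.55 = 10.909 cmH2O·s/L.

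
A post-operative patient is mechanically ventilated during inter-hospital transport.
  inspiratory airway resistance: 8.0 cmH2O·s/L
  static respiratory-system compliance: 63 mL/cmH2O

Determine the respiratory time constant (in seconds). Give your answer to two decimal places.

τ = R × C = 8.0 × 63 mL/cmH2O = 8.0 × 0.063 L/cmH2O = 0.504 s.

0.50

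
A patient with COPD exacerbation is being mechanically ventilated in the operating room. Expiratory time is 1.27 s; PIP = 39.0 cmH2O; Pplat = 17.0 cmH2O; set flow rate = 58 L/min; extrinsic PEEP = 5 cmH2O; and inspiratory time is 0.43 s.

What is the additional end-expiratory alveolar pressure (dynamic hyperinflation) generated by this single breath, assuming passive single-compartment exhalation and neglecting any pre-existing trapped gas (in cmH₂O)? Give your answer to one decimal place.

2.4

Flow: 58 L/min ÷ 60 = 0.9667 L/s.
Vt = flow × Ti = 0.9667 L/s × 0.43 s × 1000 mL/L = 415.68 mL.
R = (PIP − Pplat)/V̇ = (39.0 − 17.0) / 0.9667 = 22.0/0.9667 = 22.758 cmH2O·s/L.
C = Vt/(Pplat − PEEP) = 415.68 / (17.0 − 5) = 415.68/12.0 = 34.64 mL/cmH2O.
τ = R × C = 22.758 × 0.03464 L/cmH2O = 0.7883 s.
Fraction remaining = e^(−Te/τ) = e^(−1.27/0.7883) = 0.1997; trapped volume = 415.68 × 0.1997 = 83.011 mL.
Additional alveolar pressure from trapping ≈ V_trapped / C = 83.011 / 34.64 = 2.396 cmH2O.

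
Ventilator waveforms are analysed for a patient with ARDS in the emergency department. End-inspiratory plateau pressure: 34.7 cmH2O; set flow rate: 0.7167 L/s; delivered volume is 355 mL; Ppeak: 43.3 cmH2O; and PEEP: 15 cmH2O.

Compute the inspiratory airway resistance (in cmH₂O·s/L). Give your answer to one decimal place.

12.0

Raw = (PIP − Pplat) / flow = (43.3 − 34.7) / 0.7167 = 8.6 / 0.7167 = 11.999 cmH2O·s/L.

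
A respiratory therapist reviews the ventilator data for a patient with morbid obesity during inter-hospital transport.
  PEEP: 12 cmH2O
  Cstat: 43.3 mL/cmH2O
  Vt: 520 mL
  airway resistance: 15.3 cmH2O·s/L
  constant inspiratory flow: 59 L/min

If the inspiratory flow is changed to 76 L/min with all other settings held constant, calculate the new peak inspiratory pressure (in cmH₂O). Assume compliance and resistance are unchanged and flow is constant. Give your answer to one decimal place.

Flow: 59 L/min ÷ 60 = 0.9833 L/s.
New flow: 76 L/min ÷ 60 = 1.2667 L/s.
PIP = Vt/C + R·V̇ + PEEP (constant-flow equation of motion).
Only the resistive term changes: ΔPIP = R × ΔV̇ = 15.3 × (1.2667 − 0.9833) = 15.3 × 0.2834 = 4.336 cmH2O.
Original PIP = 520/43.3 + 15.3×0.9833 + 12 = 39.054 cmH2O; new PIP = 39.054 + (4.336) = 43.39 cmH2O.

43.4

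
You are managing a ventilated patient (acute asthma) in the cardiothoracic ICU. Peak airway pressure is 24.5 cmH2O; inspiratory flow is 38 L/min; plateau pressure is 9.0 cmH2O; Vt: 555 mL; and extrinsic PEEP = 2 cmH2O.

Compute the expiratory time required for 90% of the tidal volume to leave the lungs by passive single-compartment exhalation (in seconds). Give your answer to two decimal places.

Flow: 38 L/min ÷ 60 = 0.6333 L/s.
R = (PIP − Pplat)/V̇ = (24.5 − 9.0) / 0.6333 = 15.5/0.6333 = 24.475 cmH2O·s/L.
C = Vt/(Pplat − PEEP) = 555.0 / (9.0 − 2) = 555.0/7.0 = 79.286 mL/cmH2O.
τ = R × C = 24.475 × 0.07929 L/cmH2O = 1.941 s.
t = −τ·ln(1 − 0.90) = −1.941·ln(0.1) = 4.469 s.

4.47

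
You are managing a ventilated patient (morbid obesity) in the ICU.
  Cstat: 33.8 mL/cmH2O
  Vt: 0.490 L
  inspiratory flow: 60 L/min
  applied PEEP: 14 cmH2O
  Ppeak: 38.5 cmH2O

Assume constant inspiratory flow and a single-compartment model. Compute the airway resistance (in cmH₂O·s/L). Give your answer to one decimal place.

10.0

Flow: 60 L/min ÷ 60 = 1 L/s.
Equation of motion (constant flow): PIP = Vt/C + R·V̇ + PEEP.
R·V̇ = PIP − Vt/C − PEEP = 38.5 − 490/33.8 − 14 = 38.5 − 14.497 − 14 = 10.003 cmH2O.
R = 10.003 / 1 = 10.003 cmH2O·s/L.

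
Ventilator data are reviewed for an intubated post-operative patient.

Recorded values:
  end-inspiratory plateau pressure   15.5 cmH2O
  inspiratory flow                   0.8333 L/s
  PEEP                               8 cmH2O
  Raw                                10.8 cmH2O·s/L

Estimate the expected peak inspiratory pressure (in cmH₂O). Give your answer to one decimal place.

PIP = Pplat + Raw × flow = 15.5 + 10.8 × 0.8333 = 15.5 + 9.0 = 24.5 cmH2O.

24.5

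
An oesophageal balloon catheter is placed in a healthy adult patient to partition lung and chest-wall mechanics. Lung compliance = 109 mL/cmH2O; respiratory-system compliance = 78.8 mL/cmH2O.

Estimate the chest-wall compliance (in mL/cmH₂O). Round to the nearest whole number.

284

1/Ccw = 1/Crs − 1/CL.
1/Ccw = 1/78.8 − 1/109 = 0.003516.
Ccw = 284.41 mL/cmH2O.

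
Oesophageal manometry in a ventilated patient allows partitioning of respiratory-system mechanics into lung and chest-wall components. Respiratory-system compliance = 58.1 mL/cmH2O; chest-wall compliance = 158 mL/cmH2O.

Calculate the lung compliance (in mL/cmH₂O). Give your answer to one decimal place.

1/CL = 1/Crs − 1/Ccw.
1/CL = 1/58.1 − 1/158 = 0.01088.
CL = 91.912 mL/cmH2O.

91.9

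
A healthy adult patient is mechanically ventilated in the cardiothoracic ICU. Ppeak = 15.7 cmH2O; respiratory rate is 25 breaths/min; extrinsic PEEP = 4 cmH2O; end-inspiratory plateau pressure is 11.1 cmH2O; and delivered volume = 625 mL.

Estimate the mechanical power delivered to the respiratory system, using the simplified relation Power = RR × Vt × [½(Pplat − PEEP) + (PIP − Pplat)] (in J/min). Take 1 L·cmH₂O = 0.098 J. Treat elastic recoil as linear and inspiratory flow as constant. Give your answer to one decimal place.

Per-breath work = Vt × [½(Pplat−PEEP) + (PIP−Pplat)] = 0.625 × [0.5×7.1 + 4.6] = 0.625 × 8.15 = 5.094 L·cmH2O.
Power = 25 × 5.094 = 127.35 L·cmH2O/min.
× 0.098 J/(L·cmH2O) → 12.48 J/min.

12.5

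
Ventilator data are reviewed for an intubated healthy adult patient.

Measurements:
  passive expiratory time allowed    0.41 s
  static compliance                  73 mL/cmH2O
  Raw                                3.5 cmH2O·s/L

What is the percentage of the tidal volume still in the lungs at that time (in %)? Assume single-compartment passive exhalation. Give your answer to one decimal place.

τ = R × C = 3.5 × 73 mL/cmH2O = 3.5 × 0.073 L/cmH2O = 0.2555 s.
Passive exhalation: V(t)/V₀ = e^(−t/τ) = e^(−0.41/0.2555) = 0.201.
Fraction remaining = 0.201 → 20.1%.

20.1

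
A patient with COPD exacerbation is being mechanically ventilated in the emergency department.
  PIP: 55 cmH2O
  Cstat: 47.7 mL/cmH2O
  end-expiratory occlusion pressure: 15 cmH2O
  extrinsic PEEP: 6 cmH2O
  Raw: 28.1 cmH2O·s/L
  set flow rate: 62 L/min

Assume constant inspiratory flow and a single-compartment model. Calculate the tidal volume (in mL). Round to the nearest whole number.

Flow: 62 L/min ÷ 60 = 1.0333 L/s.
Total PEEP = 15 cmH2O (set 6 + intrinsic 9); this is the baseline alveolar pressure.
Equation of motion (constant flow): PIP = Vt/C + R·V̇ + PEEP.
Vt/C = PIP − R·V̇ − PEEP = 55 − 29.036 − 15 = 10.964 cmH2O.
Vt = C × 10.964 = 47.7 × 10.964 = 522.98 mL.

523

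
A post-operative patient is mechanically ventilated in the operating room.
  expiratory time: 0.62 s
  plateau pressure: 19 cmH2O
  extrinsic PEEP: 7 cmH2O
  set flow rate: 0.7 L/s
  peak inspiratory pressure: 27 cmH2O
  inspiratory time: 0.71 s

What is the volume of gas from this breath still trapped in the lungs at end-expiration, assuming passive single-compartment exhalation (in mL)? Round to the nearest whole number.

Vt = flow × Ti = 0.7 L/s × 0.71 s × 1000 mL/L = 497.0 mL.
R = (PIP − Pplat)/V̇ = (27 − 19) / 0.7 = 8.0/0.7 = 11.429 cmH2O·s/L.
C = Vt/(Pplat − PEEP) = 497.0 / (19 − 7) = 497.0/12.0 = 41.417 mL/cmH2O.
τ = R × C = 11.429 × 0.04142 L/cmH2O = 0.4734 s.
Fraction remaining = e^(−Te/τ) = e^(−0.62/0.4734) = 0.2699.
Trapped volume = 497.0 × 0.2699 = 134.14 mL.

134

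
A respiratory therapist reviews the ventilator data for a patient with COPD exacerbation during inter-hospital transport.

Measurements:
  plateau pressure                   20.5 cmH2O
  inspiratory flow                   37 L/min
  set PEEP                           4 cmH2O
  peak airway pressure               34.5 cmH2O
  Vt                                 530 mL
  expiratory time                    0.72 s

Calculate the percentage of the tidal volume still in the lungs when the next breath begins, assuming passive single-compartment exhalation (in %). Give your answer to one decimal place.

37.3

Flow: 37 L/min ÷ 60 = 0.6167 L/s.
R = (PIP − Pplat)/V̇ = (34.5 − 20.5) / 0.6167 = 14.0/0.6167 = 22.701 cmH2O·s/L.
C = Vt/(Pplat − PEEP) = 530.0 / (20.5 − 4) = 530.0/16.5 = 32.121 mL/cmH2O.
τ = R × C = 22.701 × 0.03212 L/cmH2O = 0.7292 s.
Fraction remaining at end-expiration = e^(−Te/τ) = e^(−0.72/0.7292) = 0.3726 → 37.26%.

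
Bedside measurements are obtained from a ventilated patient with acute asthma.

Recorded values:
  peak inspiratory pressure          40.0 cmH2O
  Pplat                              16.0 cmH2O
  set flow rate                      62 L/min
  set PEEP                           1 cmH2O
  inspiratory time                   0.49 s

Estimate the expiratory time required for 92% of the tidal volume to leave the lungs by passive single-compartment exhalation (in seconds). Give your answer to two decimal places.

1.98

Flow: 62 L/min ÷ 60 = 1.0333 L/s.
Vt = flow × Ti = 1.0333 L/s × 0.49 s × 1000 mL/L = 506.32 mL.
R = (PIP − Pplat)/V̇ = (40.0 − 16.0) / 1.0333 = 24.0/1.0333 = 23.227 cmH2O·s/L.
C = Vt/(Pplat − PEEP) = 506.32 / (16.0 − 1) = 506.32/15.0 = 33.755 mL/cmH2O.
τ = R × C = 23.227 × 0.03376 L/cmH2O = 0.7841 s.
t = −τ·ln(1 − 0.92) = −0.7841·ln(0.08) = 1.98 s.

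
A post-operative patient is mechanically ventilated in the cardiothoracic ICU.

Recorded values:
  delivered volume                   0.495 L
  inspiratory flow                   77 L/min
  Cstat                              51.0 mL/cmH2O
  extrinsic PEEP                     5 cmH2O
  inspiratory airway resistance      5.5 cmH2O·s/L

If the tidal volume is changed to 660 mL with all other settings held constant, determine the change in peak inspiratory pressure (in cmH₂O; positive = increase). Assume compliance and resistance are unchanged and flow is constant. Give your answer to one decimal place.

PIP = Vt/C + R·V̇ + PEEP (constant-flow equation of motion).
Only the elastic term changes: ΔPIP = ΔVt / C = (660 − 495) / 51.0 = 3.235 cmH2O.

3.2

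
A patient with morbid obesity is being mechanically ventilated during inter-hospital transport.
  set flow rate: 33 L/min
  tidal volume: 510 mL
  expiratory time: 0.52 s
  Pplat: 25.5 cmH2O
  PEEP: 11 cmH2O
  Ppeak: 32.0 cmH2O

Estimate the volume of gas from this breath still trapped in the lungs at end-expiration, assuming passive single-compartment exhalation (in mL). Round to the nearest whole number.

146

Flow: 33 L/min ÷ 60 = 0.55 L/s.
R = (PIP − Pplat)/V̇ = (32.0 − 25.5) / 0.55 = 6.5/0.55 = 11.818 cmH2O·s/L.
C = Vt/(Pplat − PEEP) = 510.0 / (25.5 − 11) = 510.0/14.5 = 35.172 mL/cmH2O.
τ = R × C = 11.818 × 0.03517 L/cmH2O = 0.4156 s.
Fraction remaining = e^(−Te/τ) = e^(−0.52/0.4156) = 0.2862.
Trapped volume = 510.0 × 0.2862 = 145.96 mL.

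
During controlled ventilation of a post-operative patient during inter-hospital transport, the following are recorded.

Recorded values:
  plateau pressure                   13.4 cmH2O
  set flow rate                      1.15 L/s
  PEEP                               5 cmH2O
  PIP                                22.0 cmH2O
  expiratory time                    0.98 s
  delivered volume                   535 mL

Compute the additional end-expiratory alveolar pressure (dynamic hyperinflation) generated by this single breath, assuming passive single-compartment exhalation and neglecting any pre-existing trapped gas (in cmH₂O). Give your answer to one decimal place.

R = (PIP − Pplat)/V̇ = (22.0 − 13.4) / 1.15 = 8.6/1.15 = 7.478 cmH2O·s/L.
C = Vt/(Pplat − PEEP) = 535.0 / (13.4 − 5) = 535.0/8.4 = 63.69 mL/cmH2O.
τ = R × C = 7.478 × 0.06369 L/cmH2O = 0.4763 s.
Fraction remaining = e^(−Te/τ) = e^(−0.98/0.4763) = 0.1278; trapped volume = 535.0 × 0.1278 = 68.373 mL.
Additional alveolar pressure from trapping ≈ V_trapped / C = 68.373 / 63.69 = 1.074 cmH2O.

1.1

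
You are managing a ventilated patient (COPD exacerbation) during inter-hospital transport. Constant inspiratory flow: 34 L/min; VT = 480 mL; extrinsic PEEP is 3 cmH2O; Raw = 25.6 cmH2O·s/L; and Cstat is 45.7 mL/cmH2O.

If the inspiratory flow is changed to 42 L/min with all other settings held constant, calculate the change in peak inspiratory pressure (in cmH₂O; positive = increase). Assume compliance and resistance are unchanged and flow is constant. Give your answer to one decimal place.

3.4

Flow: 34 L/min ÷ 60 = 0.5667 L/s.
New flow: 42 L/min ÷ 60 = 0.7 L/s.
PIP = Vt/C + R·V̇ + PEEP (constant-flow equation of motion).
Only the resistive term changes: ΔPIP = R × ΔV̇ = 25.6 × (0.7 − 0.5667) = 25.6 × 0.1333 = 3.412 cmH2O.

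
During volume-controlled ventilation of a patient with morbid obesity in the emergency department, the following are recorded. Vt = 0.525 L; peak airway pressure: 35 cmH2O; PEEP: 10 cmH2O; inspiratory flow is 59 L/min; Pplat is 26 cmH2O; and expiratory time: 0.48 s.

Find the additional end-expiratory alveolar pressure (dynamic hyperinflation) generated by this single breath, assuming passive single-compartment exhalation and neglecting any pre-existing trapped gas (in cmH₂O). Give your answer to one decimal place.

3.2

Flow: 59 L/min ÷ 60 = 0.9833 L/s.
R = (PIP − Pplat)/V̇ = (35 − 26) / 0.9833 = 9.0/0.9833 = 9.153 cmH2O·s/L.
C = Vt/(Pplat − PEEP) = 525.0 / (26 − 10) = 525.0/16.0 = 32.813 mL/cmH2O.
τ = R × C = 9.153 × 0.03281 L/cmH2O = 0.3003 s.
Fraction remaining = e^(−Te/τ) = e^(−0.48/0.3003) = 0.2022; trapped volume = 525.0 × 0.2022 = 106.16 mL.
Additional alveolar pressure from trapping ≈ V_trapped / C = 106.16 / 32.813 = 3.235 cmH2O.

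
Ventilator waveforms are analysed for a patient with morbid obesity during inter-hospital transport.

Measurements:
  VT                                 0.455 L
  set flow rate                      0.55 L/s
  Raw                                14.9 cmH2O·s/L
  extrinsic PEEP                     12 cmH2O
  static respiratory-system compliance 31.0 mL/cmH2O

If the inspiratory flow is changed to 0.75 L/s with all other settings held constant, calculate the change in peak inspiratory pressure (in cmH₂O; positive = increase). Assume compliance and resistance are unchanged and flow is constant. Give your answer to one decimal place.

3.0

PIP = Vt/C + R·V̇ + PEEP (constant-flow equation of motion).
Only the resistive term changes: ΔPIP = R × ΔV̇ = 14.9 × (0.75 − 0.55) = 14.9 × 0.2 = 2.98 cmH2O.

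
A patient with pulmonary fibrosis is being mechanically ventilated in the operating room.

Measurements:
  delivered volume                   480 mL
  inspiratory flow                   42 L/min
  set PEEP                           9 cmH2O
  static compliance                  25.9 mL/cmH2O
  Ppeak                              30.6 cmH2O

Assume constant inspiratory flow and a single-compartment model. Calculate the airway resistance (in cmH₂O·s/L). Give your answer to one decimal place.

4.4

Flow: 42 L/min ÷ 60 = 0.7 L/s.
Equation of motion (constant flow): PIP = Vt/C + R·V̇ + PEEP.
R·V̇ = PIP − Vt/C − PEEP = 30.6 − 480/25.9 − 9 = 30.6 − 18.533 − 9 = 3.067 cmH2O.
R = 3.067 / 0.7 = 4.381 cmH2O·s/L.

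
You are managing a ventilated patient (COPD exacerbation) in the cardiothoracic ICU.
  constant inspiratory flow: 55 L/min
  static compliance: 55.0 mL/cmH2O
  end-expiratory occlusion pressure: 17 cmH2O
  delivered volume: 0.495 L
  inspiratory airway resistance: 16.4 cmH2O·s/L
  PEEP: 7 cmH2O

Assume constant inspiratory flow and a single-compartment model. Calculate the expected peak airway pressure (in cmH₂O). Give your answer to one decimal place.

41.0

Flow: 55 L/min ÷ 60 = 0.9167 L/s.
Total PEEP = 17 cmH2O (set 7 + intrinsic 10); this is the baseline alveolar pressure.
Equation of motion (constant flow): PIP = Vt/C + R·V̇ + PEEP.
PIP = 495/55.0 + 16.4×0.9167 + 17 = 9.0 + 15.034 + 17 = 41.034 cmH2O.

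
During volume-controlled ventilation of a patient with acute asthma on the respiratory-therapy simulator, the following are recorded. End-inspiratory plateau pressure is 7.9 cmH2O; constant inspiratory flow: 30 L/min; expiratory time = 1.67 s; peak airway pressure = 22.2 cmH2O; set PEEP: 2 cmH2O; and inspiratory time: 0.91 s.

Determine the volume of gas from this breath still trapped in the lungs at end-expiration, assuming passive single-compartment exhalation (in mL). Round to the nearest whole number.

213

Flow: 30 L/min ÷ 60 = 0.5 L/s.
Vt = flow × Ti = 0.5 L/s × 0.91 s × 1000 mL/L = 455.0 mL.
R = (PIP − Pplat)/V̇ = (22.2 − 7.9) / 0.5 = 14.3/0.5 = 28.6 cmH2O·s/L.
C = Vt/(Pplat − PEEP) = 455.0 / (7.9 − 2) = 455.0/5.9 = 77.119 mL/cmH2O.
τ = R × C = 28.6 × 0.07712 L/cmH2O = 2.206 s.
Fraction remaining = e^(−Te/τ) = e^(−1.67/2.206) = 0.4691.
Trapped volume = 455.0 × 0.4691 = 213.44 mL.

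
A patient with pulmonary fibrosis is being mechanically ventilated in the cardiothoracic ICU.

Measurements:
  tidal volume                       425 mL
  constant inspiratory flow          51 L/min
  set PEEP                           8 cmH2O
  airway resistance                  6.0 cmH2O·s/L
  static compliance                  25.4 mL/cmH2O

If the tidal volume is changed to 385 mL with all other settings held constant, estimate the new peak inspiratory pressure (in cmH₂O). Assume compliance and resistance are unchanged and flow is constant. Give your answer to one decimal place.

28.3

Flow: 51 L/min ÷ 60 = 0.85 L/s.
PIP = Vt/C + R·V̇ + PEEP (constant-flow equation of motion).
Only the elastic term changes: ΔPIP = ΔVt / C = (385 − 425) / 25.4 = -1.575 cmH2O.
Original PIP = 425/25.4 + 6.0×0.85 + 8 = 29.832 cmH2O; new PIP = 29.832 + (-1.575) = 28.257 cmH2O.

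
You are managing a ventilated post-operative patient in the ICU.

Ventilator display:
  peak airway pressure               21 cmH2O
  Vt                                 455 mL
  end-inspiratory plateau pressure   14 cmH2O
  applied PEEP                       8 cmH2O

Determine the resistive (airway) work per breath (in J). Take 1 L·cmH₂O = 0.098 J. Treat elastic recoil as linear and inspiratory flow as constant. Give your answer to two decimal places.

0.31

With constant inspiratory flow the resistive pressure is constant at PIP − Pplat = 21 − 14 = 7.0 cmH2O, so resistive work = 7.0 × 0.455 = 3.185 L·cmH2O.
× 0.098 J/(L·cmH2O) → 0.3121 J.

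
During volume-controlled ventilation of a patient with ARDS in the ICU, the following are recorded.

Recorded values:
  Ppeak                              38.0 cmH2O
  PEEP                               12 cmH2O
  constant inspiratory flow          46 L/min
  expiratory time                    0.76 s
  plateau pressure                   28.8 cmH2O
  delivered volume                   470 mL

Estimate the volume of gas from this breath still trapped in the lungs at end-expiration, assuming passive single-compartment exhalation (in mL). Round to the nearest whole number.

Flow: 46 L/min ÷ 60 = 0.7667 L/s.
R = (PIP − Pplat)/V̇ = (38.0 − 28.8) / 0.7667 = 9.2/0.7667 = 11.999 cmH2O·s/L.
C = Vt/(Pplat − PEEP) = 470.0 / (28.8 − 12) = 470.0/16.8 = 27.976 mL/cmH2O.
τ = R × C = 11.999 × 0.02798 L/cmH2O = 0.3357 s.
Fraction remaining = e^(−Te/τ) = e^(−0.76/0.3357) = 0.1039.
Trapped volume = 470.0 × 0.1039 = 48.833 mL.

49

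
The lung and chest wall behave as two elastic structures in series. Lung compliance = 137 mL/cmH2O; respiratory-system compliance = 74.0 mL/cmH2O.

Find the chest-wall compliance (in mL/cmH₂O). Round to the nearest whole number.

1/Ccw = 1/Crs − 1/CL.
1/Ccw = 1/74.0 − 1/137 = 0.006214.
Ccw = 160.93 mL/cmH2O.

161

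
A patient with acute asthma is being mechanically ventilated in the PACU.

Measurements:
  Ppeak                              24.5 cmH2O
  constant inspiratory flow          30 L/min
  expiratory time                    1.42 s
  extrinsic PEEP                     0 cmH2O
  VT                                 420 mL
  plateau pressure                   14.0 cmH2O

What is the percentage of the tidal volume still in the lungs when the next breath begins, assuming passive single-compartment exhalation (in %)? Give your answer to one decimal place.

10.5

Flow: 30 L/min ÷ 60 = 0.5 L/s.
R = (PIP − Pplat)/V̇ = (24.5 − 14.0) / 0.5 = 10.5/0.5 = 21.0 cmH2O·s/L.
C = Vt/(Pplat − PEEP) = 420.0 / (14.0 − 0) = 420.0/14.0 = 30.0 mL/cmH2O.
τ = R × C = 21.0 × 0.03 L/cmH2O = 0.63 s.
Fraction remaining at end-expiration = e^(−Te/τ) = e^(−1.42/0.63) = 0.105 → 10.5%.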